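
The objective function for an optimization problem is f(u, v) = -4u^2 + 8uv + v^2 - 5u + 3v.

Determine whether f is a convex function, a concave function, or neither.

neither

f is quadratic, so its Hessian is the constant matrix H = [[-8, 8], [8, 2]].
det(H) = -80, tr(H) = -6.
det(H) < 0, so H is indefinite: neither convex nor concave.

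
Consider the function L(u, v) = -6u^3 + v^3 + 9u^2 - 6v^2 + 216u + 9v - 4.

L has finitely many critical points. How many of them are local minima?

L separates as a function of u plus a function of v, so ∇L=0 decouples.
∂L/∂u = -18(u - 4)(u + 3) = 0 at u ∈ {-3, 4}; ∂L/∂v = 3(v - 3)(v - 1) = 0 at v ∈ {1, 3}.
The Hessian is diagonal: diag(L_uu, L_vv). Second derivatives: L_uu(-3)=126, L_uu(4)=-126; L_vv(1)=-6, L_vv(3)=6.
Local minima occur where both diagonal entries positive: (-3, 3). Count: 1.

1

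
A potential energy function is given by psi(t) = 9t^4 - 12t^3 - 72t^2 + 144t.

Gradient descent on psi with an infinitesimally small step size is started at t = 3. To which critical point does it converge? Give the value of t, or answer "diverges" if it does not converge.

2

psi'(t) = 36(t - 2)(t - 1)(t + 2), so psi'(3) = 360.
Gradient descent moves in the -psi' direction, i.e. t is decreasing.
The nearest critical point in that direction is t = 2, where psi'' = 144 > 0 (a local minimum). The iterate converges there.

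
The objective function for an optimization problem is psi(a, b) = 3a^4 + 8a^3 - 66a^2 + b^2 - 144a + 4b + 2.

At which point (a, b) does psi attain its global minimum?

psi(a,b) separates as P(a) + Q(b) + 2, so its minimum is min P + min Q + 2.
P'(a) = 12(a - 3)(a + 1)(a + 4) vanishes at a ∈ {-4, -1, 3}; Q'(b) = 2b + 4 vanishes at b ∈ {-2}.
Local minima of P (where P''>0): P(-4)=-224, P(3)=-567. Local minima of Q: Q(-2)=-4.
So the global minimum of psi is P(3) + Q(-2) + 2 = -567 − 4 + 2 = -569, attained at (3, -2).

(3, -2)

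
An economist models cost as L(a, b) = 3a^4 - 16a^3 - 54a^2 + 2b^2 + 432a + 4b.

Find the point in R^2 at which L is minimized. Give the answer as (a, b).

(-3, -1)

L(a,b) separates as P(a) + Q(b), so its minimum is min P + min Q.
P'(a) = 12(a - 4)(a - 3)(a + 3) vanishes at a ∈ {-3, 3, 4}; Q'(b) = 4b + 4 vanishes at b ∈ {-1}.
Local minima of P (where P''>0): P(-3)=-1107, P(4)=608. Local minima of Q: Q(-1)=-2.
So the global minimum of L is P(-3) + Q(-1) = -1107 − 2 = -1109, attained at (-3, -1).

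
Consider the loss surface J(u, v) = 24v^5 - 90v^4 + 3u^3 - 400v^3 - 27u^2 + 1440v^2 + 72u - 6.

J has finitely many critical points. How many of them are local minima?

J separates as a function of u plus a function of v, so ∇J=0 decouples.
∂J/∂u = 9(u - 4)(u - 2) = 0 at u ∈ {2, 4}; ∂J/∂v = 120v(v - 4)(v - 2)(v + 3) = 0 at v ∈ {-3, 0, 2, 4}.
The Hessian is diagonal: diag(J_uu, J_vv). Second derivatives: J_uu(2)=-18, J_uu(4)=18; J_vv(-3)=-12600, J_vv(0)=2880, J_vv(2)=-2400, J_vv(4)=6720.
Local minima occur where both diagonal entries positive: (4, 0), (4, 4). Count: 2.

2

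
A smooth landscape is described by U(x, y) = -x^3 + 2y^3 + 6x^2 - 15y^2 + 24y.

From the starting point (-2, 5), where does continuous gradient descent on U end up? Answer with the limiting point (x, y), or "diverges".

(0, 4)

U is separable, so gradient descent decouples: x follows -∂U/∂x, y follows -∂U/∂y.
∂U/∂x = -3x(x - 4); at x=-2 this is -36, so x increases.
∂U/∂y = 6(y - 4)(y - 1); at y=5 this is 24, so y decreases.
x converges to its nearest critical value 0 (a local min of the x-part); y converges to 4. The iterate converges to (0, 4).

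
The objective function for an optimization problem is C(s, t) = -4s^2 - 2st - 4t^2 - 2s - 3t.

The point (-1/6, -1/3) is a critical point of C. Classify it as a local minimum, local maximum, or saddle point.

local maximum

The Hessian of C is constant: H = [[-8, -2], [-2, -8]].
det(H) = (-8)·(-8) − (-2)² = 60.
det(H) > 0 and tr(H) = -16 < 0, so H is negative definite and the point is a local maximum.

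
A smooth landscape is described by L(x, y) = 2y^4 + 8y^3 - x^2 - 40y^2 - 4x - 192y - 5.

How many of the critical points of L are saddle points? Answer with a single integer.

L separates as a function of x plus a function of y, so ∇L=0 decouples.
∂L/∂x = -2(x + 2) = 0 at x ∈ {-2}; ∂L/∂y = 8(y - 3)(y + 2)(y + 4) = 0 at y ∈ {-4, -2, 3}.
The Hessian is diagonal: diag(L_xx, L_yy). Second derivatives: L_xx(-2)=-2; L_yy(-4)=112, L_yy(-2)=-80, L_yy(3)=280.
Saddle points occur where the two diagonal entries have opposite signs: (-2, -4), (-2, 3). Count: 2.

2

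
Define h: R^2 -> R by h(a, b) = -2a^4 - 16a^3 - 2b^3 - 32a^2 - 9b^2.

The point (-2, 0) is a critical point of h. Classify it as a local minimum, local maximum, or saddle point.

The mixed partial ∂²h/∂a∂b is 0, so the Hessian at any point is diag(h_aa, h_bb) = diag(-8(3a^2 + 12a + 8), -6(2b + 3)).
At (-2, 0): H = diag(32, -18).
The eigenvalues have opposite signs, so H is indefinite: a saddle point.

saddle point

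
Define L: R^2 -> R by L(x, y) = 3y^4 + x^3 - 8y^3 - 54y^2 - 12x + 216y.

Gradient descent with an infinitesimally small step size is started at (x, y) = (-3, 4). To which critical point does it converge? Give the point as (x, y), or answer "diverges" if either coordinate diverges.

diverges

L is separable, so gradient descent decouples: x follows -∂L/∂x, y follows -∂L/∂y.
∂L/∂x = 3(x - 2)(x + 2); at x=-3 this is 15, so x decreases.
∂L/∂y = 12(y - 3)(y - 2)(y + 3); at y=4 this is 168, so y decreases.
The x-coordinate has no critical point in that direction and runs off to infinity.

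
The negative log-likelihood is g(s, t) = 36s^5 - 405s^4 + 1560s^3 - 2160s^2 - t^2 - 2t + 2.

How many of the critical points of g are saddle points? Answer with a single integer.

2

g separates as a function of s plus a function of t, so ∇g=0 decouples.
∂g/∂s = 180s(s - 4)(s - 3)(s - 2) = 0 at s ∈ {0, 2, 3, 4}; ∂g/∂t = -2(t + 1) = 0 at t ∈ {-1}.
The Hessian is diagonal: diag(g_ss, g_tt). Second derivatives: g_ss(0)=-4320, g_ss(2)=720, g_ss(3)=-540, g_ss(4)=1440; g_tt(-1)=-2.
Saddle points occur where the two diagonal entries have opposite signs: (2, -1), (4, -1). Count: 2.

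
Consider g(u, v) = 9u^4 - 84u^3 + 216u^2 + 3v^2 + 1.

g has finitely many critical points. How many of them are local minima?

2

g separates as a function of u plus a function of v, so ∇g=0 decouples.
∂g/∂u = 36u(u - 4)(u - 3) = 0 at u ∈ {0, 3, 4}; ∂g/∂v = 6v = 0 at v ∈ {0}.
The Hessian is diagonal: diag(g_uu, g_vv). Second derivatives: g_uu(0)=432, g_uu(3)=-108, g_uu(4)=144; g_vv(0)=6.
Local minima occur where both diagonal entries positive: (0, 0), (4, 0). Count: 2.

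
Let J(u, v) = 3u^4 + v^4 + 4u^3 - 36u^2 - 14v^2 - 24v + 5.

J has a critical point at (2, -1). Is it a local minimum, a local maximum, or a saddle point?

The mixed partial ∂²J/∂u∂v is 0, so the Hessian at any point is diag(J_uu, J_vv) = diag(12(3u^2 + 2u - 6), 4(3v^2 - 7)).
At (2, -1): H = diag(120, -16).
The eigenvalues have opposite signs, so H is indefinite: a saddle point.

saddle point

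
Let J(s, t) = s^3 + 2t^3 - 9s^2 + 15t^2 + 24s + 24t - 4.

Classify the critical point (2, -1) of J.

saddle point

The mixed partial ∂²J/∂s∂t is 0, so the Hessian at any point is diag(J_ss, J_tt) = diag(6(s - 3), 6(2t + 5)).
At (2, -1): H = diag(-6, 18).
The eigenvalues have opposite signs, so H is indefinite: a saddle point.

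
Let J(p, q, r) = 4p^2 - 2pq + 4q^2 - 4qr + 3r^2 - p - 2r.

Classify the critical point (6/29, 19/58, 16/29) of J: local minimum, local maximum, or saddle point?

The Hessian is constant: H = [[8, -2, 0], [-2, 8, -4], [0, -4, 6]].
Leading principal minors: Δ₁ = 8, Δ₂ = 60, Δ₃ = 232.
All leading minors are positive, so H is positive definite: a local minimum.

local minimum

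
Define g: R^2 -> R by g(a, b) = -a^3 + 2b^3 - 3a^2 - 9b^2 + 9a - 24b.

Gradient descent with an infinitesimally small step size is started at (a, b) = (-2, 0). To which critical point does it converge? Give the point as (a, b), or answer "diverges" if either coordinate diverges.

g is separable, so gradient descent decouples: a follows -∂g/∂a, b follows -∂g/∂b.
∂g/∂a = -3(a - 1)(a + 3); at a=-2 this is 9, so a decreases.
∂g/∂b = 6(b - 4)(b + 1); at b=0 this is -24, so b increases.
a converges to its nearest critical value -3 (a local min of the a-part); b converges to 4. The iterate converges to (-3, 4).

(-3, 4)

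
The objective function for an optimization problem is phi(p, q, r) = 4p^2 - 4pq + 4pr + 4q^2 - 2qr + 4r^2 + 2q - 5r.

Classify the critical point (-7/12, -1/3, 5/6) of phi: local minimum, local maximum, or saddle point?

local minimum

The Hessian is constant: H = [[8, -4, 4], [-4, 8, -2], [4, -2, 8]].
Leading principal minors: Δ₁ = 8, Δ₂ = 48, Δ₃ = 288.
All leading minors are positive, so H is positive definite: a local minimum.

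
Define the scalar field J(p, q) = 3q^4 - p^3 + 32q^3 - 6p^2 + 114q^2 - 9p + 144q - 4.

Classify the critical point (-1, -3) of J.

The mixed partial ∂²J/∂p∂q is 0, so the Hessian at any point is diag(J_pp, J_qq) = diag(-6(p + 2), 12(3q^2 + 16q + 19)).
At (-1, -3): H = diag(-6, -24).
Both eigenvalues are negative, so H is negative definite: a local maximum.

local maximum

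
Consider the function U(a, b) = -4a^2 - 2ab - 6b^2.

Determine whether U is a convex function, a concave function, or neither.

concave

U is quadratic, so its Hessian is the constant matrix H = [[-8, -2], [-2, -12]].
det(H) = 92, tr(H) = -20.
det(H) > 0 and tr(H) < 0, so H is negative definite everywhere: concave.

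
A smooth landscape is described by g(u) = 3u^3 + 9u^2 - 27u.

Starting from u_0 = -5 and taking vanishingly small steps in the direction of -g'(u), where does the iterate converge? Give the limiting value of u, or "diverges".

g'(u) = 9(u - 1)(u + 3), so g'(-5) = 108.
Gradient descent moves in the -g' direction, i.e. u is decreasing.
There is no critical point below u=-5, and g' keeps the same sign, so the iterate runs off to −∞.

diverges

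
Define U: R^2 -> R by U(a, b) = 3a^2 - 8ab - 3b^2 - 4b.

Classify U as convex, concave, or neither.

U is quadratic, so its Hessian is the constant matrix H = [[6, -8], [-8, -6]].
det(H) = -100, tr(H) = 0.
det(H) < 0, so H is indefinite: neither convex nor concave.

neither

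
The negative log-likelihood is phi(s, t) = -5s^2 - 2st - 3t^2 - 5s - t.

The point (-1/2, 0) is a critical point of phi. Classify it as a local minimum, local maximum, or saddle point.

The Hessian of phi is constant: H = [[-10, -2], [-2, -6]].
det(H) = (-10)·(-6) − (-2)² = 56.
det(H) > 0 and tr(H) = -16 < 0, so H is negative definite and the point is a local maximum.

local maximum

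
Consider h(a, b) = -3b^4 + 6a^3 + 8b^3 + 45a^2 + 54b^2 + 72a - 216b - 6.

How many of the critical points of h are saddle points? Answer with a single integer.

h separates as a function of a plus a function of b, so ∇h=0 decouples.
∂h/∂a = 18(a + 1)(a + 4) = 0 at a ∈ {-4, -1}; ∂h/∂b = -12(b - 3)(b - 2)(b + 3) = 0 at b ∈ {-3, 2, 3}.
The Hessian is diagonal: diag(h_aa, h_bb). Second derivatives: h_aa(-4)=-54, h_aa(-1)=54; h_bb(-3)=-360, h_bb(2)=60, h_bb(3)=-72.
Saddle points occur where the two diagonal entries have opposite signs: (-4, 2), (-1, -3), (-1, 3). Count: 3.

3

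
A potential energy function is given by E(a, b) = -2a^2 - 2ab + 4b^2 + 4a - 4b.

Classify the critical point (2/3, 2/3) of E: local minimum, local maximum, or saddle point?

saddle point

The Hessian of E is constant: H = [[-4, -2], [-2, 8]].
det(H) = (-4)·8 − (-2)² = -36.
Since det(H) < 0, H is indefinite and the critical point is a saddle point.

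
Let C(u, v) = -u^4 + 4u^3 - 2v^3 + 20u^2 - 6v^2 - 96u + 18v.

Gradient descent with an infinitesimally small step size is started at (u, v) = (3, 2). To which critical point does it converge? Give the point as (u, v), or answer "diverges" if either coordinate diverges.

C is separable, so gradient descent decouples: u follows -∂C/∂u, v follows -∂C/∂v.
∂C/∂u = -4(u - 4)(u - 2)(u + 3); at u=3 this is 24, so u decreases.
∂C/∂v = -6(v - 1)(v + 3); at v=2 this is -30, so v increases.
The v-coordinate has no critical point in that direction and runs off to infinity.

diverges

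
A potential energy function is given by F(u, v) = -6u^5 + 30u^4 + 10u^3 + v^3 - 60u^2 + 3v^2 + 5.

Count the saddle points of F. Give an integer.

F separates as a function of u plus a function of v, so ∇F=0 decouples.
∂F/∂u = -30u(u - 4)(u - 1)(u + 1) = 0 at u ∈ {-1, 0, 1, 4}; ∂F/∂v = 3v(v + 2) = 0 at v ∈ {-2, 0}.
The Hessian is diagonal: diag(F_uu, F_vv). Second derivatives: F_uu(-1)=300, F_uu(0)=-120, F_uu(1)=180, F_uu(4)=-1800; F_vv(-2)=-6, F_vv(0)=6.
Saddle points occur where the two diagonal entries have opposite signs: (-1, -2), (0, 0), (1, -2), (4, 0). Count: 4.

4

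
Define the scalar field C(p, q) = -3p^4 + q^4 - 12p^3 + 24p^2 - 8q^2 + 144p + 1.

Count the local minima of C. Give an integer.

2

C separates as a function of p plus a function of q, so ∇C=0 decouples.
∂C/∂p = -12(p - 2)(p + 2)(p + 3) = 0 at p ∈ {-3, -2, 2}; ∂C/∂q = 4q(q - 2)(q + 2) = 0 at q ∈ {-2, 0, 2}.
The Hessian is diagonal: diag(C_pp, C_qq). Second derivatives: C_pp(-3)=-60, C_pp(-2)=48, C_pp(2)=-240; C_qq(-2)=32, C_qq(0)=-16, C_qq(2)=32.
Local minima occur where both diagonal entries positive: (-2, -2), (-2, 2). Count: 2.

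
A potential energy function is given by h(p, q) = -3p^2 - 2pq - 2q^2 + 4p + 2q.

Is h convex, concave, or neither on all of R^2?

h is quadratic, so its Hessian is the constant matrix H = [[-6, -2], [-2, -4]].
det(H) = 20, tr(H) = -10.
det(H) > 0 and tr(H) < 0, so H is negative definite everywhere: concave.

concave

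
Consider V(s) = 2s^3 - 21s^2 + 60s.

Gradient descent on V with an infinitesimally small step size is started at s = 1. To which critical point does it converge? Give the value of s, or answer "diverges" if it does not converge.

diverges

V'(s) = 6(s - 5)(s - 2), so V'(1) = 24.
Gradient descent moves in the -V' direction, i.e. s is decreasing.
There is no critical point below s=1, and V' keeps the same sign, so the iterate runs off to −∞.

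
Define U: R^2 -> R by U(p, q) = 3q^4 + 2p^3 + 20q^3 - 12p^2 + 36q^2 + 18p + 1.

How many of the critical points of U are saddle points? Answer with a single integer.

3

U separates as a function of p plus a function of q, so ∇U=0 decouples.
∂U/∂p = 6(p - 3)(p - 1) = 0 at p ∈ {1, 3}; ∂U/∂q = 12q(q + 2)(q + 3) = 0 at q ∈ {-3, -2, 0}.
The Hessian is diagonal: diag(U_pp, U_qq). Second derivatives: U_pp(1)=-12, U_pp(3)=12; U_qq(-3)=36, U_qq(-2)=-24, U_qq(0)=72.
Saddle points occur where the two diagonal entries have opposite signs: (1, -3), (1, 0), (3, -2). Count: 3.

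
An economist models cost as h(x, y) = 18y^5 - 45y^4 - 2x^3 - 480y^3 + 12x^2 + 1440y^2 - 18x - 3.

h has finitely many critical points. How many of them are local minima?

h separates as a function of x plus a function of y, so ∇h=0 decouples.
∂h/∂x = -6(x - 3)(x - 1) = 0 at x ∈ {1, 3}; ∂h/∂y = 90y(y - 4)(y - 2)(y + 4) = 0 at y ∈ {-4, 0, 2, 4}.
The Hessian is diagonal: diag(h_xx, h_yy). Second derivatives: h_xx(1)=12, h_xx(3)=-12; h_yy(-4)=-17280, h_yy(0)=2880, h_yy(2)=-2160, h_yy(4)=5760.
Local minima occur where both diagonal entries positive: (1, 0), (1, 4). Count: 2.

2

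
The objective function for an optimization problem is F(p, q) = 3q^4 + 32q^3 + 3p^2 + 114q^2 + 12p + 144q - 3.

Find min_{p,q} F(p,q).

F(p,q) separates as A(p) + B(q) − 3, so its minimum is min A + min B − 3.
A'(p) = 6p + 12 vanishes at p ∈ {-2}; B'(q) = 12(q + 1)(q + 3)(q + 4) vanishes at q ∈ {-4, -3, -1}.
Local minima of A (where A''>0): A(-2)=-12. Local minima of B: B(-4)=-32, B(-1)=-59.
So the global minimum of F is A(-2) + B(-1) − 3 = -12 − 59 − 3 = -74, attained at (-2, -1).

-74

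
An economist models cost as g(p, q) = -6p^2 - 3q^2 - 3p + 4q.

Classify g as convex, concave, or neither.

concave

g is quadratic, so its Hessian is the constant matrix H = [[-12, 0], [0, -6]].
det(H) = 72, tr(H) = -18.
det(H) > 0 and tr(H) < 0, so H is negative definite everywhere: concave.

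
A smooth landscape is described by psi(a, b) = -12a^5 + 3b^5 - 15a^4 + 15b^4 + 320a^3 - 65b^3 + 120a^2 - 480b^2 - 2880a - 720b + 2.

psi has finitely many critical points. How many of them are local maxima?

psi separates as a function of a plus a function of b, so ∇psi=0 decouples.
∂psi/∂a = -60(a - 3)(a - 2)(a + 2)(a + 4) = 0 at a ∈ {-4, -2, 2, 3}; ∂psi/∂b = 15(b - 4)(b + 1)(b + 3)(b + 4) = 0 at b ∈ {-4, -3, -1, 4}.
The Hessian is diagonal: diag(psi_aa, psi_bb). Second derivatives: psi_aa(-4)=5040, psi_aa(-2)=-2400, psi_aa(2)=1440, psi_aa(3)=-2100; psi_bb(-4)=-360, psi_bb(-3)=210, psi_bb(-1)=-450, psi_bb(4)=4200.
Local maxima occur where both diagonal entries negative: (-2, -4), (-2, -1), (3, -4), (3, -1). Count: 4.

4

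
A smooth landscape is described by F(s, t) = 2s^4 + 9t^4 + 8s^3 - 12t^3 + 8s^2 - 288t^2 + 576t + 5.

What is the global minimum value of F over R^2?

-3835

F(s,t) separates as P(s) + Q(t) + 5, so its minimum is min P + min Q + 5.
P'(s) = 8s(s + 1)(s + 2) vanishes at s ∈ {-2, -1, 0}; Q'(t) = 36(t - 4)(t - 1)(t + 4) vanishes at t ∈ {-4, 1, 4}.
Local minima of P (where P''>0): P(-2)=0, P(0)=0. Local minima of Q: Q(-4)=-3840, Q(4)=-768.
So the global minimum of F is P(-2) + Q(-4) + 5 = 0 − 3840 + 5 = -3835, attained at (-2, -4).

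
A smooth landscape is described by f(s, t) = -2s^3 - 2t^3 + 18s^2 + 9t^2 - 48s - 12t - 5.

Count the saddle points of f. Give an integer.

2

f separates as a function of s plus a function of t, so ∇f=0 decouples.
∂f/∂s = -6(s - 4)(s - 2) = 0 at s ∈ {2, 4}; ∂f/∂t = -6(t - 2)(t - 1) = 0 at t ∈ {1, 2}.
The Hessian is diagonal: diag(f_ss, f_tt). Second derivatives: f_ss(2)=12, f_ss(4)=-12; f_tt(1)=6, f_tt(2)=-6.
Saddle points occur where the two diagonal entries have opposite signs: (2, 2), (4, 1). Count: 2.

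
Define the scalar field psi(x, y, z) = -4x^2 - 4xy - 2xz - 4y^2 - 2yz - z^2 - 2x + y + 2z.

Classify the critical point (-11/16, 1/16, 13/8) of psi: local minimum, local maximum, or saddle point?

local maximum

The Hessian is constant: H = [[-8, -4, -2], [-4, -8, -2], [-2, -2, -2]].
Leading principal minors: Δ₁ = -8, Δ₂ = 48, Δ₃ = -64.
The minors alternate sign starting negative (−, +, −), so H is negative definite: a local maximum.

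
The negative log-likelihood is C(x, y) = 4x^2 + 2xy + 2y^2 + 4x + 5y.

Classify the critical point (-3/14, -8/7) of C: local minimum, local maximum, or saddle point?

local minimum

The Hessian of C is constant: H = [[8, 2], [2, 4]].
det(H) = 8·4 − 2² = 28.
det(H) > 0 and tr(H) = 12 > 0, so H is positive definite and the point is a local minimum.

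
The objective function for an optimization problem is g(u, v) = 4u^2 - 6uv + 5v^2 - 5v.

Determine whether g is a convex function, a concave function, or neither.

g is quadratic, so its Hessian is the constant matrix H = [[8, -6], [-6, 10]].
det(H) = 44, tr(H) = 18.
det(H) > 0 and tr(H) > 0, so H is positive definite everywhere: convex.

convex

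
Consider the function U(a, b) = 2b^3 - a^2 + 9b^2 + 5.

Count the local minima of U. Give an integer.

U separates as a function of a plus a function of b, so ∇U=0 decouples.
∂U/∂a = -2a = 0 at a ∈ {0}; ∂U/∂b = 6b(b + 3) = 0 at b ∈ {-3, 0}.
The Hessian is diagonal: diag(U_aa, U_bb). Second derivatives: U_aa(0)=-2; U_bb(-3)=-18, U_bb(0)=18.
Local minima occur where both diagonal entries positive: none. Count: 0.

0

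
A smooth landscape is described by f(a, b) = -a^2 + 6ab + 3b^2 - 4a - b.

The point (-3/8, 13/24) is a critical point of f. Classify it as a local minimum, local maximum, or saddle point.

saddle point

The Hessian of f is constant: H = [[-2, 6], [6, 6]].
det(H) = (-2)·6 − 6² = -48.
Since det(H) < 0, H is indefinite and the critical point is a saddle point.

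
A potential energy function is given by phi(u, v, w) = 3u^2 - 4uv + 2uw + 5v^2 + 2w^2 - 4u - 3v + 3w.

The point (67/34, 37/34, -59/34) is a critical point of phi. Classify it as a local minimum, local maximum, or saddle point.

local minimum

The Hessian is constant: H = [[6, -4, 2], [-4, 10, 0], [2, 0, 4]].
Leading principal minors: Δ₁ = 6, Δ₂ = 44, Δ₃ = 136.
All leading minors are positive, so H is positive definite: a local minimum.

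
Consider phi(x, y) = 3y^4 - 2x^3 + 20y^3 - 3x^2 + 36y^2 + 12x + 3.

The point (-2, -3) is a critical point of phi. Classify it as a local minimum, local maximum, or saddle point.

local minimum

The mixed partial ∂²phi/∂x∂y is 0, so the Hessian at any point is diag(phi_xx, phi_yy) = diag(-6(2x + 1), 12(3y^2 + 10y + 6)).
At (-2, -3): H = diag(18, 36).
Both eigenvalues are positive, so H is positive definite: a local minimum.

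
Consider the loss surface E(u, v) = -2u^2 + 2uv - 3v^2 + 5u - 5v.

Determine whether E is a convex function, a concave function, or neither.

concave

E is quadratic, so its Hessian is the constant matrix H = [[-4, 2], [2, -6]].
det(H) = 20, tr(H) = -10.
det(H) > 0 and tr(H) < 0, so H is negative definite everywhere: concave.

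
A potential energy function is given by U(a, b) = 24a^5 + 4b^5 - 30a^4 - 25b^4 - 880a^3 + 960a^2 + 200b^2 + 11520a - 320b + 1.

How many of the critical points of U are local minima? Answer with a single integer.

4

U separates as a function of a plus a function of b, so ∇U=0 decouples.
∂U/∂a = 120(a - 4)(a - 3)(a + 2)(a + 4) = 0 at a ∈ {-4, -2, 3, 4}; ∂U/∂b = 20(b - 4)(b - 2)(b - 1)(b + 2) = 0 at b ∈ {-2, 1, 2, 4}.
The Hessian is diagonal: diag(U_aa, U_bb). Second derivatives: U_aa(-4)=-13440, U_aa(-2)=7200, U_aa(3)=-4200, U_aa(4)=5760; U_bb(-2)=-1440, U_bb(1)=180, U_bb(2)=-160, U_bb(4)=720.
Local minima occur where both diagonal entries positive: (-2, 1), (-2, 4), (4, 1), (4, 4). Count: 4.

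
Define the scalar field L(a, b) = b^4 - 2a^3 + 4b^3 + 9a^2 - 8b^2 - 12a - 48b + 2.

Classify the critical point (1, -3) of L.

The mixed partial ∂²L/∂a∂b is 0, so the Hessian at any point is diag(L_aa, L_bb) = diag(6(-2a + 3), 4(3b^2 + 6b - 4)).
At (1, -3): H = diag(6, 20).
Both eigenvalues are positive, so H is positive definite: a local minimum.

local minimum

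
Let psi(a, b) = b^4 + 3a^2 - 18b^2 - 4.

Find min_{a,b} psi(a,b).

-85

psi(a,b) separates as P(a) + Q(b) − 4, so its minimum is min P + min Q − 4.
P'(a) = 6a vanishes at a ∈ {0}; Q'(b) = 4b(b - 3)(b + 3) vanishes at b ∈ {-3, 0, 3}.
Local minima of P (where P''>0): P(0)=0. Local minima of Q: Q(-3)=-81, Q(3)=-81.
So the global minimum of psi is P(0) + Q(-3) − 4 = 0 − 81 − 4 = -85, attained at (0, -3).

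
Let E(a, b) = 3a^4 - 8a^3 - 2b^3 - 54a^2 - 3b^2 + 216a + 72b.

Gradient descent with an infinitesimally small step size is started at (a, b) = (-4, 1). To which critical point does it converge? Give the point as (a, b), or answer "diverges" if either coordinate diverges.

(-3, -4)

E is separable, so gradient descent decouples: a follows -∂E/∂a, b follows -∂E/∂b.
∂E/∂a = 12(a - 3)(a - 2)(a + 3); at a=-4 this is -504, so a increases.
∂E/∂b = -6(b - 3)(b + 4); at b=1 this is 60, so b decreases.
a converges to its nearest critical value -3 (a local min of the a-part); b converges to -4. The iterate converges to (-3, -4).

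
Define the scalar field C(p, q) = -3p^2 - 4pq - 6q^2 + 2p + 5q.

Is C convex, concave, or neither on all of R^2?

C is quadratic, so its Hessian is the constant matrix H = [[-6, -4], [-4, -12]].
det(H) = 56, tr(H) = -18.
det(H) > 0 and tr(H) < 0, so H is negative definite everywhere: concave.

concave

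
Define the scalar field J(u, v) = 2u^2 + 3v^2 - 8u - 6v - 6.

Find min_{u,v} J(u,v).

J(u,v) separates as P(u) + Q(v) − 6, so its minimum is min P + min Q − 6.
P'(u) = 4u - 8 vanishes at u ∈ {2}; Q'(v) = 6v - 6 vanishes at v ∈ {1}.
Local minima of P (where P''>0): P(2)=-8. Local minima of Q: Q(1)=-3.
So the global minimum of J is P(2) + Q(1) − 6 = -8 − 3 − 6 = -17, attained at (2, 1).

-17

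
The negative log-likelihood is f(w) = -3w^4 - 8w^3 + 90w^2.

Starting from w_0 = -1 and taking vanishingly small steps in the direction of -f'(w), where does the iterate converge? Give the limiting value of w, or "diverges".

0

f'(w) = -12w(w - 3)(w + 5), so f'(-1) = -192.
Gradient descent moves in the -f' direction, i.e. w is increasing.
The nearest critical point in that direction is w = 0, where f'' = 180 > 0 (a local minimum). The iterate converges there.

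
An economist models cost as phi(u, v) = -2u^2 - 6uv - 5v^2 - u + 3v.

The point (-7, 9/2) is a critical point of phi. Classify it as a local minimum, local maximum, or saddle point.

The Hessian of phi is constant: H = [[-4, -6], [-6, -10]].
det(H) = (-4)·(-10) − (-6)² = 4.
det(H) > 0 and tr(H) = -14 < 0, so H is negative definite and the point is a local maximum.

local maximum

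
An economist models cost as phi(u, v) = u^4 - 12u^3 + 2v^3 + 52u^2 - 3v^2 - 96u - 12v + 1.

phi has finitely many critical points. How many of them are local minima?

2

phi separates as a function of u plus a function of v, so ∇phi=0 decouples.
∂phi/∂u = 4(u - 4)(u - 3)(u - 2) = 0 at u ∈ {2, 3, 4}; ∂phi/∂v = 6(v - 2)(v + 1) = 0 at v ∈ {-1, 2}.
The Hessian is diagonal: diag(phi_uu, phi_vv). Second derivatives: phi_uu(2)=8, phi_uu(3)=-4, phi_uu(4)=8; phi_vv(-1)=-18, phi_vv(2)=18.
Local minima occur where both diagonal entries positive: (2, 2), (4, 2). Count: 2.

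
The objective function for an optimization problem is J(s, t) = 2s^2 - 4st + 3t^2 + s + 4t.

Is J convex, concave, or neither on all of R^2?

J is quadratic, so its Hessian is the constant matrix H = [[4, -4], [-4, 6]].
det(H) = 8, tr(H) = 10.
det(H) > 0 and tr(H) > 0, so H is positive definite everywhere: convex.

convex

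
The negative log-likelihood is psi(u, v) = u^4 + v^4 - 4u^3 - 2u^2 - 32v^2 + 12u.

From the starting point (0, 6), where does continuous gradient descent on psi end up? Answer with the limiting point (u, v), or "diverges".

(-1, 4)

psi is separable, so gradient descent decouples: u follows -∂psi/∂u, v follows -∂psi/∂v.
∂psi/∂u = 4(u - 3)(u - 1)(u + 1); at u=0 this is 12, so u decreases.
∂psi/∂v = 4v(v - 4)(v + 4); at v=6 this is 480, so v decreases.
u converges to its nearest critical value -1 (a local min of the u-part); v converges to 4. The iterate converges to (-1, 4).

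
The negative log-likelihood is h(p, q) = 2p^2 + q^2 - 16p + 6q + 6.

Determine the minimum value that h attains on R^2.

-35

h(p,q) separates as A(p) + B(q) + 6, so its minimum is min A + min B + 6.
A'(p) = 4p - 16 vanishes at p ∈ {4}; B'(q) = 2q + 6 vanishes at q ∈ {-3}.
Local minima of A (where A''>0): A(4)=-32. Local minima of B: B(-3)=-9.
So the global minimum of h is A(4) + B(-3) + 6 = -32 − 9 + 6 = -35, attained at (4, -3).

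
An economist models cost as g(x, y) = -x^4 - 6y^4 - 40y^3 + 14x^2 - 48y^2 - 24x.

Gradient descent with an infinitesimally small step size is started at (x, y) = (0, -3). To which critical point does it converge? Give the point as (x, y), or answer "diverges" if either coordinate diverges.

g is separable, so gradient descent decouples: x follows -∂g/∂x, y follows -∂g/∂y.
∂g/∂x = -4(x - 2)(x - 1)(x + 3); at x=0 this is -24, so x increases.
∂g/∂y = -24y(y + 1)(y + 4); at y=-3 this is -144, so y increases.
x converges to its nearest critical value 1 (a local min of the x-part); y converges to -1. The iterate converges to (1, -1).

(1, -1)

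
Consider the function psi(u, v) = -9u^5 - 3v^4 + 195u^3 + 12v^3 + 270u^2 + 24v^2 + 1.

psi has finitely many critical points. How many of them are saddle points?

psi separates as a function of u plus a function of v, so ∇psi=0 decouples.
∂psi/∂u = -45u(u - 4)(u + 1)(u + 3) = 0 at u ∈ {-3, -1, 0, 4}; ∂psi/∂v = -12v(v - 4)(v + 1) = 0 at v ∈ {-1, 0, 4}.
The Hessian is diagonal: diag(psi_uu, psi_vv). Second derivatives: psi_uu(-3)=1890, psi_uu(-1)=-450, psi_uu(0)=540, psi_uu(4)=-6300; psi_vv(-1)=-60, psi_vv(0)=48, psi_vv(4)=-240.
Saddle points occur where the two diagonal entries have opposite signs: (-3, -1), (-3, 4), (-1, 0), (0, -1), (0, 4), (4, 0). Count: 6.

6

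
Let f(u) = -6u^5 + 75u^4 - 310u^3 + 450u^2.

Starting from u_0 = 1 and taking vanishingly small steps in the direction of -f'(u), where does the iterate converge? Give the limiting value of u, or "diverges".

f'(u) = -30u(u - 5)(u - 3)(u - 2), so f'(1) = 240.
Gradient descent moves in the -f' direction, i.e. u is decreasing.
The nearest critical point in that direction is u = 0, where f'' = 900 > 0 (a local minimum). The iterate converges there.

0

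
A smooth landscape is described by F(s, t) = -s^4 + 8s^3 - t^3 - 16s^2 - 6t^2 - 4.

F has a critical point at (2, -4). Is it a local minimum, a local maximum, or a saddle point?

local minimum

The mixed partial ∂²F/∂s∂t is 0, so the Hessian at any point is diag(F_ss, F_tt) = diag(4(-3s^2 + 12s - 8), -6(t + 2)).
At (2, -4): H = diag(16, 12).
Both eigenvalues are positive, so H is positive definite: a local minimum.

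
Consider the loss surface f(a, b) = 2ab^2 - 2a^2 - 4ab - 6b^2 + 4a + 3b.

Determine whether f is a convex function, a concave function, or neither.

The term 2ab^2 is cubic, so the Hessian is not constant.
∂²f/∂b² = 4a - 12, which takes both signs as a varies (negative for sufficiently negative a). A diagonal entry of the Hessian changing sign means the Hessian is neither positive- nor negative-semidefinite on all of R^2.

neither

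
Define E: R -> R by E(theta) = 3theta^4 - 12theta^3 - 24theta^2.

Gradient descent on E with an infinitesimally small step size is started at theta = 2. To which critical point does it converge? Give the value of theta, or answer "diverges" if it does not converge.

E'(theta) = 12theta(theta - 4)(theta + 1), so E'(2) = -144.
Gradient descent moves in the -E' direction, i.e. theta is increasing.
The nearest critical point in that direction is theta = 4, where E'' = 240 > 0 (a local minimum). The iterate converges there.

4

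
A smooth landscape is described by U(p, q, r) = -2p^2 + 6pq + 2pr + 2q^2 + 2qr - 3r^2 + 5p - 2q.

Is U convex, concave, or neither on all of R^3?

U is quadratic, so its Hessian is the constant matrix H = [[-4, 6, 2], [6, 4, 2], [2, 2, -6]].
Leading principal minors: -4, -52, 360.
Neither pattern holds ⇒ H is indefinite ⇒ neither convex nor concave.

neither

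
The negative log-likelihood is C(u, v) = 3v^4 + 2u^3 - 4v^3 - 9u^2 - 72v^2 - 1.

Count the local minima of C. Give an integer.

2

C separates as a function of u plus a function of v, so ∇C=0 decouples.
∂C/∂u = 6u(u - 3) = 0 at u ∈ {0, 3}; ∂C/∂v = 12v(v - 4)(v + 3) = 0 at v ∈ {-3, 0, 4}.
The Hessian is diagonal: diag(C_uu, C_vv). Second derivatives: C_uu(0)=-18, C_uu(3)=18; C_vv(-3)=252, C_vv(0)=-144, C_vv(4)=336.
Local minima occur where both diagonal entries positive: (3, -3), (3, 4). Count: 2.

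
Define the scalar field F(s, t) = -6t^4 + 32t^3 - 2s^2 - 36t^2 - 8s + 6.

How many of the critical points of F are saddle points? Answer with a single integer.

1

F separates as a function of s plus a function of t, so ∇F=0 decouples.
∂F/∂s = -4(s + 2) = 0 at s ∈ {-2}; ∂F/∂t = -24t(t - 3)(t - 1) = 0 at t ∈ {0, 1, 3}.
The Hessian is diagonal: diag(F_ss, F_tt). Second derivatives: F_ss(-2)=-4; F_tt(0)=-72, F_tt(1)=48, F_tt(3)=-144.
Saddle points occur where the two diagonal entries have opposite signs: (-2, 1). Count: 1.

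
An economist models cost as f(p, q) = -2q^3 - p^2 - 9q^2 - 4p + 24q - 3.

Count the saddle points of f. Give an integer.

f separates as a function of p plus a function of q, so ∇f=0 decouples.
∂f/∂p = -2(p + 2) = 0 at p ∈ {-2}; ∂f/∂q = -6(q - 1)(q + 4) = 0 at q ∈ {-4, 1}.
The Hessian is diagonal: diag(f_pp, f_qq). Second derivatives: f_pp(-2)=-2; f_qq(-4)=30, f_qq(1)=-30.
Saddle points occur where the two diagonal entries have opposite signs: (-2, -4). Count: 1.

1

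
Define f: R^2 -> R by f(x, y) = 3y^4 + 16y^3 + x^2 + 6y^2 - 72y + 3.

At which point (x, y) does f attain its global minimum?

f(x,y) separates as P(x) + Q(y) + 3, so its minimum is min P + min Q + 3.
P'(x) = 2x vanishes at x ∈ {0}; Q'(y) = 12(y - 1)(y + 2)(y + 3) vanishes at y ∈ {-3, -2, 1}.
Local minima of P (where P''>0): P(0)=0. Local minima of Q: Q(-3)=81, Q(1)=-47.
So the global minimum of f is P(0) + Q(1) + 3 = 0 − 47 + 3 = -44, attained at (0, 1).

(0, 1)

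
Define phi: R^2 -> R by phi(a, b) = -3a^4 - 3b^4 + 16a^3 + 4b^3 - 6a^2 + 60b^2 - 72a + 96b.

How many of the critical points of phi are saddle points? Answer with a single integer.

4

phi separates as a function of a plus a function of b, so ∇phi=0 decouples.
∂phi/∂a = -12(a - 3)(a - 2)(a + 1) = 0 at a ∈ {-1, 2, 3}; ∂phi/∂b = -12(b - 4)(b + 1)(b + 2) = 0 at b ∈ {-2, -1, 4}.
The Hessian is diagonal: diag(phi_aa, phi_bb). Second derivatives: phi_aa(-1)=-144, phi_aa(2)=36, phi_aa(3)=-48; phi_bb(-2)=-72, phi_bb(-1)=60, phi_bb(4)=-360.
Saddle points occur where the two diagonal entries have opposite signs: (-1, -1), (2, -2), (2, 4), (3, -1). Count: 4.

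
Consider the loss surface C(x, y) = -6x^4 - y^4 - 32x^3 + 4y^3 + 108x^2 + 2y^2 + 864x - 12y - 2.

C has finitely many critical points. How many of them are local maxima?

C separates as a function of x plus a function of y, so ∇C=0 decouples.
∂C/∂x = -24(x - 3)(x + 3)(x + 4) = 0 at x ∈ {-4, -3, 3}; ∂C/∂y = -4(y - 3)(y - 1)(y + 1) = 0 at y ∈ {-1, 1, 3}.
The Hessian is diagonal: diag(C_xx, C_yy). Second derivatives: C_xx(-4)=-168, C_xx(-3)=144, C_xx(3)=-1008; C_yy(-1)=-32, C_yy(1)=16, C_yy(3)=-32.
Local maxima occur where both diagonal entries negative: (-4, -1), (-4, 3), (3, -1), (3, 3). Count: 4.

4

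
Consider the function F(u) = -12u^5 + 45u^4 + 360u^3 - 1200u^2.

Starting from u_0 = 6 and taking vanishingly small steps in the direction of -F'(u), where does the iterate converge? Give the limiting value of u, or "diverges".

diverges

F'(u) = -60u(u - 5)(u - 2)(u + 4), so F'(6) = -14400.
Gradient descent moves in the -F' direction, i.e. u is increasing.
There is no critical point above u=6, and F' keeps the same sign, so the iterate runs off to +∞.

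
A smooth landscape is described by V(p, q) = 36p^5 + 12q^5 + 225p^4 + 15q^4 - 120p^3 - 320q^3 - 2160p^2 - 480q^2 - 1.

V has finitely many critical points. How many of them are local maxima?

V separates as a function of p plus a function of q, so ∇V=0 decouples.
∂V/∂p = 180p(p - 2)(p + 3)(p + 4) = 0 at p ∈ {-4, -3, 0, 2}; ∂V/∂q = 60q(q - 4)(q + 1)(q + 4) = 0 at q ∈ {-4, -1, 0, 4}.
The Hessian is diagonal: diag(V_pp, V_qq). Second derivatives: V_pp(-4)=-4320, V_pp(-3)=2700, V_pp(0)=-4320, V_pp(2)=10800; V_qq(-4)=-5760, V_qq(-1)=900, V_qq(0)=-960, V_qq(4)=9600.
Local maxima occur where both diagonal entries negative: (-4, -4), (-4, 0), (0, -4), (0, 0). Count: 4.

4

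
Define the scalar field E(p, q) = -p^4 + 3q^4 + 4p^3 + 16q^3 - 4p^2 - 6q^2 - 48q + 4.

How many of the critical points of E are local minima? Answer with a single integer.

E separates as a function of p plus a function of q, so ∇E=0 decouples.
∂E/∂p = -4p(p - 2)(p - 1) = 0 at p ∈ {0, 1, 2}; ∂E/∂q = 12(q - 1)(q + 1)(q + 4) = 0 at q ∈ {-4, -1, 1}.
The Hessian is diagonal: diag(E_pp, E_qq). Second derivatives: E_pp(0)=-8, E_pp(1)=4, E_pp(2)=-8; E_qq(-4)=180, E_qq(-1)=-72, E_qq(1)=120.
Local minima occur where both diagonal entries positive: (1, -4), (1, 1). Count: 2.

2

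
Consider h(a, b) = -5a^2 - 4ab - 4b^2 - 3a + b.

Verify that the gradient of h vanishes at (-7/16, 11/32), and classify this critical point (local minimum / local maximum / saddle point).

∇h = (-10a - 4b - 3, -4a - 8b + 1); substituting (-7/16, 11/32) gives ∇h = (0, 0), so (-7/16, 11/32) is indeed a critical point.
The Hessian of h is constant: H = [[-10, -4], [-4, -8]].
det(H) = (-10)·(-8) − (-4)² = 64.
det(H) > 0 and tr(H) = -18 < 0, so H is negative definite and the point is a local maximum.

local maximum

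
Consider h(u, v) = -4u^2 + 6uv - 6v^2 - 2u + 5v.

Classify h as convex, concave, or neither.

concave

h is quadratic, so its Hessian is the constant matrix H = [[-8, 6], [6, -12]].
det(H) = 60, tr(H) = -20.
det(H) > 0 and tr(H) < 0, so H is negative definite everywhere: concave.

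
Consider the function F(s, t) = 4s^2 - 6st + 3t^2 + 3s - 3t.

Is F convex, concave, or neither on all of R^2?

convex

F is quadratic, so its Hessian is the constant matrix H = [[8, -6], [-6, 6]].
det(H) = 12, tr(H) = 14.
det(H) > 0 and tr(H) > 0, so H is positive definite everywhere: convex.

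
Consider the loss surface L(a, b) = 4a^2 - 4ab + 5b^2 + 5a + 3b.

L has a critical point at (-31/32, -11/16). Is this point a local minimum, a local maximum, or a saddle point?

local minimum

The Hessian of L is constant: H = [[8, -4], [-4, 10]].
det(H) = 8·10 − (-4)² = 64.
det(H) > 0 and tr(H) = 18 > 0, so H is positive definite and the point is a local minimum.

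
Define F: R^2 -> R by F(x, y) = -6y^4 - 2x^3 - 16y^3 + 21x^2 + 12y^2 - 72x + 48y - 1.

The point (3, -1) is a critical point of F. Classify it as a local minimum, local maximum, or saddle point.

The mixed partial ∂²F/∂x∂y is 0, so the Hessian at any point is diag(F_xx, F_yy) = diag(6(-2x + 7), 24(-3y^2 - 4y + 1)).
At (3, -1): H = diag(6, 48).
Both eigenvalues are positive, so H is positive definite: a local minimum.

local minimum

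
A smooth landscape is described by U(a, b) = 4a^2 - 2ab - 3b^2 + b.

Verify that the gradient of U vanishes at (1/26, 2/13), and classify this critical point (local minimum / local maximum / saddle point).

saddle point

∇U = (8a - 2b, -2a - 6b + 1); substituting (1/26, 2/13) gives ∇U = (0, 0), so (1/26, 2/13) is indeed a critical point.
The Hessian of U is constant: H = [[8, -2], [-2, -6]].
det(H) = 8·(-6) − (-2)² = -52.
Since det(H) < 0, H is indefinite and the critical point is a saddle point.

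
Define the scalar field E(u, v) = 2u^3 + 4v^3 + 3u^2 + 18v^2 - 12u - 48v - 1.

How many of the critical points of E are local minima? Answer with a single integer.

E separates as a function of u plus a function of v, so ∇E=0 decouples.
∂E/∂u = 6(u - 1)(u + 2) = 0 at u ∈ {-2, 1}; ∂E/∂v = 12(v - 1)(v + 4) = 0 at v ∈ {-4, 1}.
The Hessian is diagonal: diag(E_uu, E_vv). Second derivatives: E_uu(-2)=-18, E_uu(1)=18; E_vv(-4)=-60, E_vv(1)=60.
Local minima occur where both diagonal entries positive: (1, 1). Count: 1.

1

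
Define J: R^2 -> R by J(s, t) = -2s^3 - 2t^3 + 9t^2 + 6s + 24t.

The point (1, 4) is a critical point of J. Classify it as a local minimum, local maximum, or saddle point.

local maximum

The mixed partial ∂²J/∂s∂t is 0, so the Hessian at any point is diag(J_ss, J_tt) = diag(-12s, 6(-2t + 3)).
At (1, 4): H = diag(-12, -30).
Both eigenvalues are negative, so H is negative definite: a local maximum.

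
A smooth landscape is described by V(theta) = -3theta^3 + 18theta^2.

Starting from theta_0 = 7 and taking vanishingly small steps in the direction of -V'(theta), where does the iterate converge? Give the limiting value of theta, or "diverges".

diverges

V'(theta) = -9theta(theta - 4), so V'(7) = -189.
Gradient descent moves in the -V' direction, i.e. theta is increasing.
There is no critical point above theta=7, and V' keeps the same sign, so the iterate runs off to +∞.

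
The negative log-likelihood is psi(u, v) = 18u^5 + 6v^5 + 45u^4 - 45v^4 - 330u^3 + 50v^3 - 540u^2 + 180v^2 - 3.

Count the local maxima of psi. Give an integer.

psi separates as a function of u plus a function of v, so ∇psi=0 decouples.
∂psi/∂u = 90u(u - 3)(u + 1)(u + 4) = 0 at u ∈ {-4, -1, 0, 3}; ∂psi/∂v = 30v(v - 4)(v - 3)(v + 1) = 0 at v ∈ {-1, 0, 3, 4}.
The Hessian is diagonal: diag(psi_uu, psi_vv). Second derivatives: psi_uu(-4)=-7560, psi_uu(-1)=1080, psi_uu(0)=-1080, psi_uu(3)=7560; psi_vv(-1)=-600, psi_vv(0)=360, psi_vv(3)=-360, psi_vv(4)=600.
Local maxima occur where both diagonal entries negative: (-4, -1), (-4, 3), (0, -1), (0, 3). Count: 4.

4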